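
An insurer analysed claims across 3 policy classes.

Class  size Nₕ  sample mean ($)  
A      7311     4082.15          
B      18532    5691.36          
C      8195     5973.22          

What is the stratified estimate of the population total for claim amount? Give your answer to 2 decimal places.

184267420.07

Population total = Σ Nₕ·x̄ₕ (each stratum's size times its mean).
7311·4082.15 + 18532·5691.36 + 8195·5973.22 = 29844598.65 + 105472283.52 + 48950537.9 = 184267420.07.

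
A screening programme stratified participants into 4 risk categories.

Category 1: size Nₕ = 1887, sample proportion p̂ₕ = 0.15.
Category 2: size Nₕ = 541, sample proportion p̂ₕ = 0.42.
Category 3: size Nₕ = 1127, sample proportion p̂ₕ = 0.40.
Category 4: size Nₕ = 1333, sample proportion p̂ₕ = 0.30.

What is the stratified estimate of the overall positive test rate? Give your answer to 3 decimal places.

Wₕ = Nₕ/N with N = 4888: 0.3860, 0.1107, 0.2306, 0.2727.
p̂_st = 0.3860·0.15 + 0.1107·0.42 + 0.2306·0.40 + 0.2727·0.30 ≈ 0.27843... → 0.278.

0.278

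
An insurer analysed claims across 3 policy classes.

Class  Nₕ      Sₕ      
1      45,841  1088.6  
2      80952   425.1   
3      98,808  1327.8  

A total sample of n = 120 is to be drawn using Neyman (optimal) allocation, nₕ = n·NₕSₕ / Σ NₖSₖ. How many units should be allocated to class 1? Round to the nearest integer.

Σ NₕSₕ = 45841·1088.6 + 80952·425.1 + 98808·1327.8 = 215512470.2.
Share for 1: 49902512.6/215512470.2 = 0.23155.
n_1 = 120 × 0.23155 = 27.786... → 28.

28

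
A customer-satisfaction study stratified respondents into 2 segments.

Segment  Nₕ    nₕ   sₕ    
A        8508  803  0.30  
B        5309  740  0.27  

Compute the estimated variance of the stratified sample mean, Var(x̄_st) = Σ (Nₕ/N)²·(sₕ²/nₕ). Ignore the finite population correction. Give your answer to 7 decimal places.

N = 13817; Wₕ = Nₕ/N.
segment A: (8508/13817)²·0.30²/803 = 0.0000424966
segment B: (5309/13817)²·0.27²/740 = 0.0000145443
Sum = 0.0000570410 → 0.0000570.

0.0000570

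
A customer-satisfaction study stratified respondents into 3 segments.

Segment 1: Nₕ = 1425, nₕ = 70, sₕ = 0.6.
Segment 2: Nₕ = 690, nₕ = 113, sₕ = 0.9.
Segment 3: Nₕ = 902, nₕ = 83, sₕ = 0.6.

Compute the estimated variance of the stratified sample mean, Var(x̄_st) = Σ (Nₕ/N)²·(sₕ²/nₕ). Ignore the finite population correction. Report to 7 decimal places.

N = 3017; Wₕ = Nₕ/N.
segment 1: (1425/3017)²·0.6²/70 = 0.0011473174
segment 2: (690/3017)²·0.9²/113 = 0.0003749334
segment 3: (902/3017)²·0.6²/83 = 0.0003876920
Sum = 0.0019099428 → 0.0019099.

0.0019099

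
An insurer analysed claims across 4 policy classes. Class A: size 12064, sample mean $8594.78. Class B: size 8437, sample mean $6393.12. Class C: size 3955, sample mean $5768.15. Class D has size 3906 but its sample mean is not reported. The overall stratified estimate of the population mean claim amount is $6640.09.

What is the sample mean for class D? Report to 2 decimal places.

Σ Nₕx̄ₕ = N·μ, so 3906·x̄_D = 28362·6640.09 − (12064·8594.78 + 8437·6393.12 + 3955·5768.15).
= 188326232.58 − 180439212.61 = 7887019.97.
x̄_D = 7887019.97 / 3906 = 2019.2063... → 2019.21.

2019.21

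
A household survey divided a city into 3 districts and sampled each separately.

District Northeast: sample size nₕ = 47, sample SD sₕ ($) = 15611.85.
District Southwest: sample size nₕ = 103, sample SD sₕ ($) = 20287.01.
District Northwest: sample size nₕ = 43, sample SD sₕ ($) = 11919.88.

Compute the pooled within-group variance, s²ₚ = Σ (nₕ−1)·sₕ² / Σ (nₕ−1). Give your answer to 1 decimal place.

Degrees of freedom: 46 + 102 + 42 = 190.
Σ(nₕ−1)sₕ² = 46·243729860.4225 + 102·411562774.7401 + 42·142083539.2144 = 59158485249.93.
s²ₚ = 59158485249.93 / 190 = 311360448.684... → 311360448.7.

311360448.7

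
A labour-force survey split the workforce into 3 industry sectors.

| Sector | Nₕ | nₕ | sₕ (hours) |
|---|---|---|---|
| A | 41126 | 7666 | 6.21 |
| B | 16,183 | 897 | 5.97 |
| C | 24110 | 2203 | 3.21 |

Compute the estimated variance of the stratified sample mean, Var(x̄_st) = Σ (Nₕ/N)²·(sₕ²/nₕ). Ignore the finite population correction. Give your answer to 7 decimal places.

N = 81419; Wₕ = Nₕ/N.
sector A: (41126/81419)²·6.21²/7666 = 0.0012834998
sector B: (16183/81419)²·5.97²/897 = 0.0015697221
sector C: (24110/81419)²·3.21²/2203 = 0.0004101460
Sum = 0.0032633678 → 0.0032634.

0.0032634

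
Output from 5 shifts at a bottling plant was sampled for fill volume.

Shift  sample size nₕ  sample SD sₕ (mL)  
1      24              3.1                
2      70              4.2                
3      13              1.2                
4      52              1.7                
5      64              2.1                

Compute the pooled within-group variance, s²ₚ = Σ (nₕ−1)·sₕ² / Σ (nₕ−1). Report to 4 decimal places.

1: (24−1)·3.1² = 23·9.61 = 221.03
2: (70−1)·4.2² = 69·17.64 = 1217.16
3: (13−1)·1.2² = 12·1.44 = 17.28
4: (52−1)·1.7² = 51·2.89 = 147.39
5: (64−1)·2.1² = 63·4.41 = 277.83
Numerator = 1880.69; denominator = Σ(nₕ−1) = 218.
s²ₚ = 1880.69/218 = 8.627018... → 8.6270.

8.6270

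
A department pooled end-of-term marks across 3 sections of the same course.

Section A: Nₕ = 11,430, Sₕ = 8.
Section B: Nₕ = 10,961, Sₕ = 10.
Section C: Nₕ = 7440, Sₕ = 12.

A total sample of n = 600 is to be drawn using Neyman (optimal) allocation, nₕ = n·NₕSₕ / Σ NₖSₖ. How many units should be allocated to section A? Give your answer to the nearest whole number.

189

A: NₕSₕ = 11430·8 = 91440
B: NₕSₕ = 10961·10 = 109610
C: NₕSₕ = 7440·12 = 89280
Σ NₕSₕ = 290330.
n_A = 600·91440/290330 = 188.971... → 189.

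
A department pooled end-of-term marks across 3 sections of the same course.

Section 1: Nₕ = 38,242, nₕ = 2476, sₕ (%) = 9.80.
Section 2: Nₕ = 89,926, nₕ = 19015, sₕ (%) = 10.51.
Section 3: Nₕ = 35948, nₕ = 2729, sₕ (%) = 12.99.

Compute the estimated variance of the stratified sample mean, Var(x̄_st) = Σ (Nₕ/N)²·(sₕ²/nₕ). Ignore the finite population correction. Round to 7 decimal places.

0.0068169

N = 164116. Term for each stratum: Wₕ²sₕ²/nₕ.
Var(x̄_st) = 0.0021061091 + 0.0017441258 + 0.0029666232 = 0.0068168581 → 0.0068169.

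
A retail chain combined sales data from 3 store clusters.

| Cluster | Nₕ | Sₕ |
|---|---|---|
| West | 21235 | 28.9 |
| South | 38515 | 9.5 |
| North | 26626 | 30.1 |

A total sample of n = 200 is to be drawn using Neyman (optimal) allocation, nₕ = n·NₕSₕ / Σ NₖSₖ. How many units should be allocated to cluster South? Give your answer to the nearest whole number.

West: NₕSₕ = 21235·28.9 = 613691.5
South: NₕSₕ = 38515·9.5 = 365892.5
North: NₕSₕ = 26626·30.1 = 801442.6
Σ NₕSₕ = 1781026.6.
n_South = 200·365892.5/1781026.6 = 41.088... → 41.

41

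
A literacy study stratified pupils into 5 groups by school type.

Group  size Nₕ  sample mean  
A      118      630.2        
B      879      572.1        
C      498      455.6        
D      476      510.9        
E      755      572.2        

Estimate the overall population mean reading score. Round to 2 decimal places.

N = 2726; weights Wₕ = Nₕ/N = (0.0433, 0.3225, 0.1827, 0.1746, 0.2770).
x̄_st = Σ Wₕ·x̄ₕ = 0.0433·630.2 + 0.3225·572.1 + 0.1827·455.6 + 0.1746·510.9 + 0.2770·572.2 ≈ 542.6734...
→ 542.67.

542.67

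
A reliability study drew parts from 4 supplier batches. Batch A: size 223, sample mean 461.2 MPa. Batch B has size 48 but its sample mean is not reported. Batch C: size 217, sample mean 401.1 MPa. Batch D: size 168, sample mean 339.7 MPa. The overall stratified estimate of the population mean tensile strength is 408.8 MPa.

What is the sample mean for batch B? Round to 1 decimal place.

Σ Nₕx̄ₕ = N·μ, so 48·x̄_B = 656·408.8 − (223·461.2 + 217·401.1 + 168·339.7).
= 268172.8 − 246955.9 = 21216.9.
x̄_B = 21216.9 / 48 = 442.019... → 442.0.

442.0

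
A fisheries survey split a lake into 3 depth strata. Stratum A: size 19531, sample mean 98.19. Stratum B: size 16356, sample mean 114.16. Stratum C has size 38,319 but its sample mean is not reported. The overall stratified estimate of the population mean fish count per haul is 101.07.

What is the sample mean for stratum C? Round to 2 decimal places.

N = 19531 + 16356 + 38319 = 74206.
Overall total = μ·N = 101.07·74206 = 7500000.42.
Subtract the known strata: 19531·98.19 + 16356·114.16 = 3784949.85.
Remaining total for stratum C: 7500000.42 − 3784949.85 = 3715050.57.
Divide by its size: 3715050.57 / 38319 = 96.9506... → 96.95.

96.95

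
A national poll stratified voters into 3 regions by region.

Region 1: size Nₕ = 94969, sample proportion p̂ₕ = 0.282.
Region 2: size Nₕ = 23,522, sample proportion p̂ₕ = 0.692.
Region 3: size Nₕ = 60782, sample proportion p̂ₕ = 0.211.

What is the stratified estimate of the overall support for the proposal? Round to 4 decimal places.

Wₕ = Nₕ/N with N = 179273: 0.5297, 0.1312, 0.3390.
p̂_st = 0.5297·0.282 + 0.1312·0.692 + 0.3390·0.211 ≈ 0.311723... → 0.3117.

0.3117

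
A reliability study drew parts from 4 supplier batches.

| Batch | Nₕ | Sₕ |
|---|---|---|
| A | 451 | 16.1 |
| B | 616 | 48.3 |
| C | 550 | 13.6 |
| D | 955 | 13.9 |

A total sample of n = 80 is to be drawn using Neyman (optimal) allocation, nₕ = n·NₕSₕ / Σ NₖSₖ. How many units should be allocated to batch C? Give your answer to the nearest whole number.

10

A: NₕSₕ = 451·16.1 = 7261.1
B: NₕSₕ = 616·48.3 = 29752.8
C: NₕSₕ = 550·13.6 = 7480
D: NₕSₕ = 955·13.9 = 13274.5
Σ NₕSₕ = 57768.4.
n_C = 80·7480/57768.4 = 10.359... → 10.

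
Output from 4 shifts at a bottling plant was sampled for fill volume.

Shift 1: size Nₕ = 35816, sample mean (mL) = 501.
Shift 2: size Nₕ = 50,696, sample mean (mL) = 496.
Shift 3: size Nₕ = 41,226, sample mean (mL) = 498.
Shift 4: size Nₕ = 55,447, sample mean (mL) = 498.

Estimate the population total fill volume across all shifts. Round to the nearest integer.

Population total = Σ Nₕ·x̄ₕ (each stratum's size times its mean).
35816·501 + 50696·496 + 41226·498 + 55447·498 = 17943816 + 25145216 + 20530548 + 27612606 = 91232186.

91232186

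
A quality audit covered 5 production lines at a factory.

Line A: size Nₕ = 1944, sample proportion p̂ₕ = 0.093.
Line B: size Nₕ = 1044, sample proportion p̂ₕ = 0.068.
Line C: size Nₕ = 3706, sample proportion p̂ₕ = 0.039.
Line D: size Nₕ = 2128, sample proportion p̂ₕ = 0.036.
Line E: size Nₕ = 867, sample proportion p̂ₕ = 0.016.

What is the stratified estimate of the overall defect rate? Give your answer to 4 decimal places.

0.0502

Wₕ = Nₕ/N with N = 9689: 0.2006, 0.1078, 0.3825, 0.2196, 0.0895.
p̂_st = 0.2006·0.093 + 0.1078·0.068 + 0.3825·0.039 + 0.2196·0.036 + 0.0895·0.016 ≈ 0.050242... → 0.0502.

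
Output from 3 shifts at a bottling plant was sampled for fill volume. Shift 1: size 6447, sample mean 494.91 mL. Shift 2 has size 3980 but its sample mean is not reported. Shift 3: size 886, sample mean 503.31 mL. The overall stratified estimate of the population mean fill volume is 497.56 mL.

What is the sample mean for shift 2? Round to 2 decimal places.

N = 6447 + 3980 + 886 = 11313.
Overall total = μ·N = 497.56·11313 = 5628896.28.
Subtract the known strata: 6447·494.91 + 886·503.31 = 3636617.43.
Remaining total for shift 2: 5628896.28 − 3636617.43 = 1992278.85.
Divide by its size: 1992278.85 / 3980 = 500.5726... → 500.57.

500.57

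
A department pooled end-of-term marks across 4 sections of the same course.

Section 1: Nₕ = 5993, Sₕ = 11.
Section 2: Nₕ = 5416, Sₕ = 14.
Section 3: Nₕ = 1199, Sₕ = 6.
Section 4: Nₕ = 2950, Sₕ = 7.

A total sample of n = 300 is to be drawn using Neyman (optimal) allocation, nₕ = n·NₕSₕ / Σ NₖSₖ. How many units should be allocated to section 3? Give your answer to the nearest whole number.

13

Σ NₕSₕ = 5993·11 + 5416·14 + 1199·6 + 2950·7 = 169591.
Share for 3: 7194/169591 = 0.04242.
n_3 = 300 × 0.04242 = 12.726... → 13.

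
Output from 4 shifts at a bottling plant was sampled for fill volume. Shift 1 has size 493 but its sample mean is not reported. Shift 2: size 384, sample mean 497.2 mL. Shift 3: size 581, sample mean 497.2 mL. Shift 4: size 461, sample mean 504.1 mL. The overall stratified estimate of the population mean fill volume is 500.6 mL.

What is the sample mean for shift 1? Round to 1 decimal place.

504.0

Σ Nₕx̄ₕ = N·μ, so 493·x̄_1 = 1919·500.6 − (384·497.2 + 581·497.2 + 461·504.1).
= 960651.4 − 712188.1 = 248463.3.
x̄_1 = 248463.3 / 493 = 503.982... → 504.0.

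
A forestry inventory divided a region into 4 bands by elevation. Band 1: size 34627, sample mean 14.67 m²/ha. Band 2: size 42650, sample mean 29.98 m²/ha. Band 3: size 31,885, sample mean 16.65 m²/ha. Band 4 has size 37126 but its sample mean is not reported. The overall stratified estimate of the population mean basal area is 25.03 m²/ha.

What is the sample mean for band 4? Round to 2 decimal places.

N = 34627 + 42650 + 31885 + 37126 = 146288.
Overall total = μ·N = 25.03·146288 = 3661588.64.
Subtract the known strata: 34627·14.67 + 42650·29.98 + 31885·16.65 = 2317510.34.
Remaining total for band 4: 3661588.64 − 2317510.34 = 1344078.3.
Divide by its size: 1344078.3 / 37126 = 36.2032... → 36.20.

36.20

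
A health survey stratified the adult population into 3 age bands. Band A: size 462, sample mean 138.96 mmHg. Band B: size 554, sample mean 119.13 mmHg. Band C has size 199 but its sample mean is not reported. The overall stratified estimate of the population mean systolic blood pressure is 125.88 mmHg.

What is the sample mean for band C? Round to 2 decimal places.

114.30

N = 462 + 554 + 199 = 1215.
Overall total = μ·N = 125.88·1215 = 152944.2.
Subtract the known strata: 462·138.96 + 554·119.13 = 130197.54.
Remaining total for band C: 152944.2 − 130197.54 = 22746.66.
Divide by its size: 22746.66 / 199 = 114.3048... → 114.30.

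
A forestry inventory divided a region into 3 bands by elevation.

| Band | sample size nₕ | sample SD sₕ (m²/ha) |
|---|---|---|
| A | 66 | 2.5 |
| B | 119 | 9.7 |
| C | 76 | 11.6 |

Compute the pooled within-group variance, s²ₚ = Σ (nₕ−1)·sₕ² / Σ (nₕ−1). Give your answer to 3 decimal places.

83.724

A: (66−1)·2.5² = 65·6.25 = 406.25
B: (119−1)·9.7² = 118·94.09 = 11102.62
C: (76−1)·11.6² = 75·134.56 = 10092
Numerator = 21600.87; denominator = Σ(nₕ−1) = 258.
s²ₚ = 21600.87/258 = 83.72430... → 83.724.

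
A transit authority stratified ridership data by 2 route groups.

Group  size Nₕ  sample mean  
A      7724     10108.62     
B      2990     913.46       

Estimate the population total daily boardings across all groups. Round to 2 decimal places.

80810226.28

Estimate total by summing Nₕ·x̄ₕ over strata.
7724·10108.62 + 2990·913.46 = 78078980.88 + 2731245.4 = 80810226.28.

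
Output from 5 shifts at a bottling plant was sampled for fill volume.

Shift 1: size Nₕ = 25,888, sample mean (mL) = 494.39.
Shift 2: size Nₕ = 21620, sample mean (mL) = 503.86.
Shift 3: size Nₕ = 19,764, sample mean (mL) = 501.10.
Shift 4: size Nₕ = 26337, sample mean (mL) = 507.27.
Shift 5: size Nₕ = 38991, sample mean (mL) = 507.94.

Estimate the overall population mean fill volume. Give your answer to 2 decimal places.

N = 25888 + 21620 + 19764 + 26337 + 38991 = 132600.
The stratified mean weights each stratum mean by its population share Nₕ/N.
Σ Nₕx̄ₕ = 25888·494.39 + 21620·503.86 + 19764·501.10 + 26337·507.27 + 38991·507.94 = 12798768.32 + 10893453.2 + 9903740.4 + 13359969.99 + 19805088.54 = 66761020.45.
Divide by N: 66761020.45 / 132600 = 503.4768... → 503.48.

503.48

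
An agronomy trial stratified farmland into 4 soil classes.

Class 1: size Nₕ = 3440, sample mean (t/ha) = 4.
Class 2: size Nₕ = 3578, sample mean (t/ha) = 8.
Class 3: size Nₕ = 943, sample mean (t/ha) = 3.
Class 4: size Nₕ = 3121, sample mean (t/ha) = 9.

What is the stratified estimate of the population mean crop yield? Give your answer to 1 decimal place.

6.6

N = 3440 + 3578 + 943 + 3121 = 11082.
Overall mean = Σ (Nₕ/N)·x̄ₕ — weight by population share, not a simple average.
Σ Nₕx̄ₕ = 3440·4 + 3578·8 + 943·3 + 3121·9 = 13760 + 28624 + 2829 + 28089 = 73302.
Divide by N: 73302 / 11082 = 6.615... → 6.6.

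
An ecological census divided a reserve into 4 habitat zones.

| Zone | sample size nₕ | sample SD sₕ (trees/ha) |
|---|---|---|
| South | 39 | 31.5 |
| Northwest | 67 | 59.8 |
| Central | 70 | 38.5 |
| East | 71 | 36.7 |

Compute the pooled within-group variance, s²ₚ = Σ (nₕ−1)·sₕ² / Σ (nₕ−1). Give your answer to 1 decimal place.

1935.3

South: (39−1)·31.5² = 38·992.25 = 37705.5
Northwest: (67−1)·59.8² = 66·3576.04 = 236018.64
Central: (70−1)·38.5² = 69·1482.25 = 102275.25
East: (71−1)·36.7² = 70·1346.89 = 94282.3
Numerator = 470281.69; denominator = Σ(nₕ−1) = 243.
s²ₚ = 470281.69/243 = 1935.316... → 1935.3.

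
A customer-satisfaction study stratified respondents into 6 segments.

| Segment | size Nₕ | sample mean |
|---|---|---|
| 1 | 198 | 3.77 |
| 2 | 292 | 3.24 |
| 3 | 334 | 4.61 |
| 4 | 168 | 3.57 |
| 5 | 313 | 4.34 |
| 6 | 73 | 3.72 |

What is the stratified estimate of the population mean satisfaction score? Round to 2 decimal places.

3.96

N = 1378; weights Wₕ = Nₕ/N = (0.1437, 0.2119, 0.2424, 0.1219, 0.2271, 0.0530).
x̄_st = Σ Wₕ·x̄ₕ = 0.1437·3.77 + 0.2119·3.24 + 0.2424·4.61 + 0.1219·3.57 + 0.2271·4.34 + 0.0530·3.72 ≈ 3.9637...
→ 3.96.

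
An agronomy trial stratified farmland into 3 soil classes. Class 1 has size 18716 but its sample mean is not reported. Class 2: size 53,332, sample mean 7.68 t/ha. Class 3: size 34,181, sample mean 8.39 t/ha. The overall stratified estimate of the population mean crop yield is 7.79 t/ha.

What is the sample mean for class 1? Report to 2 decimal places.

7.01

Σ Nₕx̄ₕ = N·μ, so 18716·x̄_1 = 106229·7.79 − (53332·7.68 + 34181·8.39).
= 827523.91 − 696368.35 = 131155.56.
x̄_1 = 131155.56 / 18716 = 7.0077... → 7.01.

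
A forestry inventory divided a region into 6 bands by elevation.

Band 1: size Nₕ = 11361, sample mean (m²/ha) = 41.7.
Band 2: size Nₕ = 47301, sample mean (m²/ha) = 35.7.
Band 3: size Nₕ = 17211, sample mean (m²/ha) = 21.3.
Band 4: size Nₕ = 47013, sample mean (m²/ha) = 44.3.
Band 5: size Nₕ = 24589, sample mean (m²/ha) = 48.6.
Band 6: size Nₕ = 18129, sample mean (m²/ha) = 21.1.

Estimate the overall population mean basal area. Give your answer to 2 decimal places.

x̄_st = (Σ Nₕx̄ₕ) / (Σ Nₕ) = (11361·41.7 + 47301·35.7 + 17211·21.3 + 47013·44.3 + 24589·48.6 + 18129·21.1) / 165604
= 6189216.9 / 165604 = 37.3736... → 37.37.

37.37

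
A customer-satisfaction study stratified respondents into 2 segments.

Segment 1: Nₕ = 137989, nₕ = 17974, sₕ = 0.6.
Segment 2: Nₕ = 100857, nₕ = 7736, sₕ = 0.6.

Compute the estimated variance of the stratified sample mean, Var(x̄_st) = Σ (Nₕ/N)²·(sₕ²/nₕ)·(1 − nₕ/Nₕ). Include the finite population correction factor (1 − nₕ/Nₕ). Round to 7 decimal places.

0.0000135

N = 238846. Term for each stratum: Wₕ²sₕ²/nₕ·(1−nₕ/Nₕ).
Var(x̄_st) = 0.0000058144 + 0.0000076613 = 0.0000134757 → 0.0000135.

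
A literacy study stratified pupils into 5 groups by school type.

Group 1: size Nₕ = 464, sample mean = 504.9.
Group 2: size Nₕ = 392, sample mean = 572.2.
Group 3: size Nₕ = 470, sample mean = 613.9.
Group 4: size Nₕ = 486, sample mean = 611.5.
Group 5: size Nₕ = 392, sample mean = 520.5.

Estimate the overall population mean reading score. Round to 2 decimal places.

N = 464 + 392 + 470 + 486 + 392 = 2204.
Overall mean = Σ (Nₕ/N)·x̄ₕ — weight by population share, not a simple average.
Σ Nₕx̄ₕ = 464·504.9 + 392·572.2 + 470·613.9 + 486·611.5 + 392·520.5 = 234273.6 + 224302.4 + 288533 + 297189 + 204036 = 1248334.
Divide by N: 1248334 / 2204 = 566.3947... → 566.39.

566.39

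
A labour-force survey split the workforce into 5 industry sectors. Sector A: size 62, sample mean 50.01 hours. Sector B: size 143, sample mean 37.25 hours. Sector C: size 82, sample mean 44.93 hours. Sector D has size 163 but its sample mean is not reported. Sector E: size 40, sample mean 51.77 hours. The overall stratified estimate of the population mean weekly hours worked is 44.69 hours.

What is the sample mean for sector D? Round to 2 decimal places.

47.34

N = 62 + 143 + 82 + 163 + 40 = 490.
Overall total = μ·N = 44.69·490 = 21898.1.
Subtract the known strata: 62·50.01 + 143·37.25 + 82·44.93 + 40·51.77 = 14182.43.
Remaining total for sector D: 21898.1 − 14182.43 = 7715.67.
Divide by its size: 7715.67 / 163 = 47.3354... → 47.34.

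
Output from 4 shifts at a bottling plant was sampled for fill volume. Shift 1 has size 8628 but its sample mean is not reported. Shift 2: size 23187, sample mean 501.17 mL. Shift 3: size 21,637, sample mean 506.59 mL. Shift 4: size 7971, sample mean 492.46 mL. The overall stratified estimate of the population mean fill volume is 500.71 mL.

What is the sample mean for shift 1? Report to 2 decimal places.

492.35

Σ Nₕx̄ₕ = N·μ, so 8628·x̄_1 = 61423·500.71 − (23187·501.17 + 21637·506.59 + 7971·492.46).
= 30755110.33 − 26507115.28 = 4247995.05.
x̄_1 = 4247995.05 / 8628 = 492.3499... → 492.35.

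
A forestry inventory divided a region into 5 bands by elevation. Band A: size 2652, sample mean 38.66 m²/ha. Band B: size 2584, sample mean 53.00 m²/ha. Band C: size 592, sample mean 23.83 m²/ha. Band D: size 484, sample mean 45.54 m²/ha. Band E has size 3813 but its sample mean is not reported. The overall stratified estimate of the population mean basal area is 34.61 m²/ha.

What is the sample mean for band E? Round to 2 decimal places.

19.62

Σ Nₕx̄ₕ = N·μ, so 3813·x̄_E = 10125·34.61 − (2652·38.66 + 2584·53.00 + 592·23.83 + 484·45.54).
= 350426.25 − 275627.04 = 74799.21.
x̄_E = 74799.21 / 3813 = 19.6169... → 19.62.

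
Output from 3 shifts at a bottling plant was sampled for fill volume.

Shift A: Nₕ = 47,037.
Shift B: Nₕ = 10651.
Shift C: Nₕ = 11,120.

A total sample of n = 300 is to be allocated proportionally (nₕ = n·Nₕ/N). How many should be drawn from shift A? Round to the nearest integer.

N = 47037 + 10651 + 11120 = 68808.
n_A = 300·47037/68808 = 205.079... → 205.

205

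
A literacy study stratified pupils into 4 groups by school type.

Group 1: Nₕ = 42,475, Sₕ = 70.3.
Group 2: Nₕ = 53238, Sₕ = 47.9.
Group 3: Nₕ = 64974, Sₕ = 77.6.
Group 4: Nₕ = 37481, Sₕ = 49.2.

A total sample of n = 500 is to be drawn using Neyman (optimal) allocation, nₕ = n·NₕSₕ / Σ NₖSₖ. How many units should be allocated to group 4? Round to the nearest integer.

74

1: NₕSₕ = 42475·70.3 = 2985992.5
2: NₕSₕ = 53238·47.9 = 2550100.2
3: NₕSₕ = 64974·77.6 = 5041982.4
4: NₕSₕ = 37481·49.2 = 1844065.2
Σ NₕSₕ = 12422140.3.
n_4 = 500·1844065.2/12422140.3 = 74.225... → 74.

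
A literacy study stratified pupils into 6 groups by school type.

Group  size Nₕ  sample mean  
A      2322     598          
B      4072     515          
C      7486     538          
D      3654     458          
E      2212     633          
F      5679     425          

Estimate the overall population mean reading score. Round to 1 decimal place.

511.3

N = 2322 + 4072 + 7486 + 3654 + 2212 + 5679 = 25425.
Weight each subgroup mean by Nₕ/N and sum.
Σ Nₕx̄ₕ = 2322·598 + 4072·515 + 7486·538 + 3654·458 + 2212·633 + 5679·425 = 1388556 + 2097080 + 4027468 + 1673532 + 1400196 + 2413575 = 13000407.
Divide by N: 13000407 / 25425 = 511.324... → 511.3.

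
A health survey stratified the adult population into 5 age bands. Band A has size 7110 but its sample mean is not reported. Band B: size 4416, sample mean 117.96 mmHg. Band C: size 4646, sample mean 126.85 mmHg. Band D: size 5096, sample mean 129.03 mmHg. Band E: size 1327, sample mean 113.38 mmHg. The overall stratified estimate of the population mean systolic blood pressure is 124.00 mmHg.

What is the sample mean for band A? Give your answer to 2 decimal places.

124.27

Σ Nₕx̄ₕ = N·μ, so 7110·x̄_A = 22595·124.00 − (4416·117.96 + 4646·126.85 + 5096·129.03 + 1327·113.38).
= 2801780 − 1918248.6 = 883531.4.
x̄_A = 883531.4 / 7110 = 124.2660... → 124.27.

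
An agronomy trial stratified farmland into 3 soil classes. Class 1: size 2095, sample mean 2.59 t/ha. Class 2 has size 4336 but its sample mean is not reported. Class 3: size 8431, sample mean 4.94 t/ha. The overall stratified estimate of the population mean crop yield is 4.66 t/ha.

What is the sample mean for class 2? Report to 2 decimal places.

N = 2095 + 4336 + 8431 = 14862.
Overall total = μ·N = 4.66·14862 = 69256.92.
Subtract the known strata: 2095·2.59 + 8431·4.94 = 47075.19.
Remaining total for class 2: 69256.92 − 47075.19 = 22181.73.
Divide by its size: 22181.73 / 4336 = 5.1157... → 5.12.

5.12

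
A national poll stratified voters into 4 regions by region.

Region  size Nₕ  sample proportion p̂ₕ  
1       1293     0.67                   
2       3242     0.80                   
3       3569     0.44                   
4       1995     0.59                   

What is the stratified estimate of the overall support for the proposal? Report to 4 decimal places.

0.6146

N = 1293 + 3242 + 3569 + 1995 = 10099.
Overall proportion = Σ (Nₕ/N)·p̂ₕ.
Σ Nₕp̂ₕ = 866.31 + 2593.6 + 1570.36 + 1177.05 = 6207.32.
6207.32 / 10099 = 0.614647... → 0.6146.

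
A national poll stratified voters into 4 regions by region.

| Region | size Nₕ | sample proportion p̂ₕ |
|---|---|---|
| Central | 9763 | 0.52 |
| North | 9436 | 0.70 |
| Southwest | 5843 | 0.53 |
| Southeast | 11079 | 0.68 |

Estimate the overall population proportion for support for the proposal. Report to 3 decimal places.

Wₕ = Nₕ/N with N = 36121: 0.2703, 0.2612, 0.1618, 0.3067.
p̂_st = 0.2703·0.52 + 0.2612·0.70 + 0.1618·0.53 + 0.3067·0.68 ≈ 0.61771... → 0.618.

0.618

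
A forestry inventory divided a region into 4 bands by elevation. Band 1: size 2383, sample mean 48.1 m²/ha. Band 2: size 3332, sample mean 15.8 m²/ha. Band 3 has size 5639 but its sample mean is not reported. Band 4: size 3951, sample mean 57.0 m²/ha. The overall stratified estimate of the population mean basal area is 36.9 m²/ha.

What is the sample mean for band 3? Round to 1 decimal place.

N = 2383 + 3332 + 5639 + 3951 = 15305.
Overall total = μ·N = 36.9·15305 = 564754.5.
Subtract the known strata: 2383·48.1 + 3332·15.8 + 3951·57.0 = 392474.9.
Remaining total for band 3: 564754.5 − 392474.9 = 172279.6.
Divide by its size: 172279.6 / 5639 = 30.551... → 30.6.

30.6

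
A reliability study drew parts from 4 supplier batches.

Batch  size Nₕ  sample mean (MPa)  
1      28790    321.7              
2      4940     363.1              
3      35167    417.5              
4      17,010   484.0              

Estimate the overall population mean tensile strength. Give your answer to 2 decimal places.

N = 28790 + 4940 + 35167 + 17010 = 85907.
The stratified mean weights each stratum mean by its population share Nₕ/N.
Σ Nₕx̄ₕ = 28790·321.7 + 4940·363.1 + 35167·417.5 + 17010·484.0 = 9261743 + 1793714 + 14682222.5 + 8232840 = 33970519.5.
Divide by N: 33970519.5 / 85907 = 395.4337... → 395.43.

395.43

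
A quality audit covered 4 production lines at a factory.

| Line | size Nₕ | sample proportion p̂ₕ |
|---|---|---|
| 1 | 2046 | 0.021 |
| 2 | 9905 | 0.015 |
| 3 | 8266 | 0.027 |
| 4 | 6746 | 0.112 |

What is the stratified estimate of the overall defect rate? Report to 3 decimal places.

0.043

N = 2046 + 9905 + 8266 + 6746 = 26963.
Overall proportion = Σ (Nₕ/N)·p̂ₕ.
Σ Nₕp̂ₕ = 42.966 + 148.575 + 223.182 + 755.552 = 1170.275.
1170.275 / 26963 = 0.04340... → 0.043.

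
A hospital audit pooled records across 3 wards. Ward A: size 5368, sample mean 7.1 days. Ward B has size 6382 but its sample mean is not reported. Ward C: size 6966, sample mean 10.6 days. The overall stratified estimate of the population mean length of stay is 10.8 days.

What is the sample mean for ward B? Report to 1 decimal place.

14.1

N = 5368 + 6382 + 6966 = 18716.
Overall total = μ·N = 10.8·18716 = 202132.8.
Subtract the known strata: 5368·7.1 + 6966·10.6 = 111952.4.
Remaining total for ward B: 202132.8 − 111952.4 = 90180.4.
Divide by its size: 90180.4 / 6382 = 14.130... → 14.1.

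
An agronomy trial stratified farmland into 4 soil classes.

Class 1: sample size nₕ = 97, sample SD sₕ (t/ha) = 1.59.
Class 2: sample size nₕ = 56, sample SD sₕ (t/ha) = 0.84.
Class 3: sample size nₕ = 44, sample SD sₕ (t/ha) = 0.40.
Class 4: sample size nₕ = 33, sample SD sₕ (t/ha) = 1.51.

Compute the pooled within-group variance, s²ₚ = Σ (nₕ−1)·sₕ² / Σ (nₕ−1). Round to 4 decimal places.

1.5989

Degrees of freedom: 96 + 55 + 43 + 32 = 226.
Σ(nₕ−1)sₕ² = 96·2.5281 + 55·0.7056 + 43·0.16 + 32·2.2801 = 361.3488.
s²ₚ = 361.3488 / 226 = 1.598888... → 1.5989.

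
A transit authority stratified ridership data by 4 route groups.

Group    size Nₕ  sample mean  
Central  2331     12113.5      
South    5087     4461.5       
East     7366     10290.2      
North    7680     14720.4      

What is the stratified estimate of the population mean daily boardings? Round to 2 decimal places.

10674.08

N = 22464; weights Wₕ = Nₕ/N = (0.1038, 0.2265, 0.3279, 0.3419).
x̄_st = Σ Wₕ·x̄ₕ = 0.1038·12113.5 + 0.2265·4461.5 + 0.3279·10290.2 + 0.3419·14720.4 ≈ 10674.0787...
→ 10674.08.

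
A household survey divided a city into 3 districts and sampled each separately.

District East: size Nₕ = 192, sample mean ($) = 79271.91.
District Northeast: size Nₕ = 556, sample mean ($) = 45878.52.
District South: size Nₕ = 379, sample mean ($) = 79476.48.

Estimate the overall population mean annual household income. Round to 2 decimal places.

N = 192 + 556 + 379 = 1127.
The stratified mean weights each stratum mean by its population share Nₕ/N.
Σ Nₕx̄ₕ = 192·79271.91 + 556·45878.52 + 379·79476.48 = 15220206.72 + 25508457.12 + 30121585.92 = 70850249.76.
Divide by N: 70850249.76 / 1127 = 62866.2376... → 62866.24.

62866.24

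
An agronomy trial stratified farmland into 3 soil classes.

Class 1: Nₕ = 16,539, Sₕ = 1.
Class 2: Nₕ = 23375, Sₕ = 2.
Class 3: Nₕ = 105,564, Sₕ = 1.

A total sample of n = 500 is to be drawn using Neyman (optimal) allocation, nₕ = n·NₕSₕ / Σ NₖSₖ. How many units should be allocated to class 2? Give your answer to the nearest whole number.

1: NₕSₕ = 16539·1 = 16539
2: NₕSₕ = 23375·2 = 46750
3: NₕSₕ = 105564·1 = 105564
Σ NₕSₕ = 168853.
n_2 = 500·46750/168853 = 138.434... → 138.

138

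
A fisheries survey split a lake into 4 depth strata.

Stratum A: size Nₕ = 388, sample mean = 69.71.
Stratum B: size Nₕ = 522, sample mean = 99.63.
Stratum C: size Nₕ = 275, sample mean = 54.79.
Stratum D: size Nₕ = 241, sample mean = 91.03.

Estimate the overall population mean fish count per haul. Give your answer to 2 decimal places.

81.39

N = 388 + 522 + 275 + 241 = 1426.
The stratified mean weights each stratum mean by its population share Nₕ/N.
Σ Nₕx̄ₕ = 388·69.71 + 522·99.63 + 275·54.79 + 241·91.03 = 27047.48 + 52006.86 + 15067.25 + 21938.23 = 116059.82.
Divide by N: 116059.82 / 1426 = 81.3884... → 81.39.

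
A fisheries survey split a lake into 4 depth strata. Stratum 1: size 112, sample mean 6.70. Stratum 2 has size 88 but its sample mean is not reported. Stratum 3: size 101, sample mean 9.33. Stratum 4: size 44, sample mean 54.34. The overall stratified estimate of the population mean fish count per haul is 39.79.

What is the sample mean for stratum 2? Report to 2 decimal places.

Σ Nₕx̄ₕ = N·μ, so 88·x̄_2 = 345·39.79 − (112·6.70 + 101·9.33 + 44·54.34).
= 13727.55 − 4083.69 = 9643.86.
x̄_2 = 9643.86 / 88 = 109.5893... → 109.59.

109.59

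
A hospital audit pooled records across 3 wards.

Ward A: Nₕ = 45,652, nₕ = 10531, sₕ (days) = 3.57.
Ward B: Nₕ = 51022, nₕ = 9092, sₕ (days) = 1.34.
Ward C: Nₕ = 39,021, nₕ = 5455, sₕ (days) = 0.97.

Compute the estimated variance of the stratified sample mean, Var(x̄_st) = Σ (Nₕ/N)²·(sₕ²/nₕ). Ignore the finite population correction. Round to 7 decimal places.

0.0001792

N = 135695; Wₕ = Nₕ/N.
ward A: (45652/135695)²·3.57²/10531 = 0.0001369805
ward B: (51022/135695)²·1.34²/9092 = 0.0000279214
ward C: (39021/135695)²·0.97²/5455 = 0.0000142632
Sum = 0.0001791651 → 0.0001792.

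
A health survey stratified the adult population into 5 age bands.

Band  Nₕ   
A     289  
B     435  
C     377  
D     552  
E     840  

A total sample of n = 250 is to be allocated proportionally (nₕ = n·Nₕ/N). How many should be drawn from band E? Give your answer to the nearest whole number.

84

Share of band E = 840/2493 = 0.33694.
Allocate 250 × 0.33694 = 84.236... → 84.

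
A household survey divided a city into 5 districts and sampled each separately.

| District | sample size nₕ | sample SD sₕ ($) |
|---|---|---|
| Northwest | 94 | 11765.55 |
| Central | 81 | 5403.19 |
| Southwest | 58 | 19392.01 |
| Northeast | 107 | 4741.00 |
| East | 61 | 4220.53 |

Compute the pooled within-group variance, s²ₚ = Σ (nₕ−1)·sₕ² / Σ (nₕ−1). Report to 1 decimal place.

Degrees of freedom: 93 + 80 + 57 + 106 + 60 = 396.
Σ(nₕ−1)sₕ² = 93·138428166.8025 + 80·29194462.1761 + 57·376050051.8401 + 106·22477081 + 60·17812873.4809 = 40095572436.4602.
s²ₚ = 40095572436.4602 / 396 = 101251445.547... → 101251445.5.

101251445.5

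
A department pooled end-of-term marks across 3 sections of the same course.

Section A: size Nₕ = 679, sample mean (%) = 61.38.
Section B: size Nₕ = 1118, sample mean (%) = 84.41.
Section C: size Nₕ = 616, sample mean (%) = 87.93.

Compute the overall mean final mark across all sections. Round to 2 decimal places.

x̄_st = (Σ Nₕx̄ₕ) / (Σ Nₕ) = (679·61.38 + 1118·84.41 + 616·87.93) / 2413
= 190212.28 / 2413 = 78.8281... → 78.83.

78.83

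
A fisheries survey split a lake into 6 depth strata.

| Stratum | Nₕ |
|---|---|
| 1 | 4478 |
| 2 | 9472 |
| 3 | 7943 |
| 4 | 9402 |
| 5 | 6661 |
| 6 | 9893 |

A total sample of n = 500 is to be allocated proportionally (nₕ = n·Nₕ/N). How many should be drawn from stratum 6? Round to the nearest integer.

103

N = 4478 + 9472 + 7943 + 9402 + 6661 + 9893 = 47849.
n_6 = 500·9893/47849 = 103.377... → 103.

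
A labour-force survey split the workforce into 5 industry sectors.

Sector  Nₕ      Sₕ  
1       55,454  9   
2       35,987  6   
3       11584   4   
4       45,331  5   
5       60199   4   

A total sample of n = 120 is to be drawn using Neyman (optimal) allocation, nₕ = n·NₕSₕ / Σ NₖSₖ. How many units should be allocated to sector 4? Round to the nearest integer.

22

Σ NₕSₕ = 55454·9 + 35987·6 + 11584·4 + 45331·5 + 60199·4 = 1228795.
Share for 4: 226655/1228795 = 0.18445.
n_4 = 120 × 0.18445 = 22.134... → 22.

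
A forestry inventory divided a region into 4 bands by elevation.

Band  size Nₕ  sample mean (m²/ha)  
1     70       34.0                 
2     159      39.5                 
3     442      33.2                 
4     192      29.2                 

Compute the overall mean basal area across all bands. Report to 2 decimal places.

33.54

N = 863; weights Wₕ = Nₕ/N = (0.0811, 0.1842, 0.5122, 0.2225).
x̄_st = Σ Wₕ·x̄ₕ = 0.0811·34.0 + 0.1842·39.5 + 0.5122·33.2 + 0.2225·29.2 ≈ 33.5357...
→ 33.54.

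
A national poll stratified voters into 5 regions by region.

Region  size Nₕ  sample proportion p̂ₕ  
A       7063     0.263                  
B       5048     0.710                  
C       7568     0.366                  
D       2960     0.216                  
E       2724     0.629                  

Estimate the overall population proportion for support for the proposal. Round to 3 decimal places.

0.417

Wₕ = Nₕ/N with N = 25363: 0.2785, 0.1990, 0.2984, 0.1167, 0.1074.
p̂_st = 0.2785·0.263 + 0.1990·0.710 + 0.2984·0.366 + 0.1167·0.216 + 0.1074·0.629 ≈ 0.41652... → 0.417.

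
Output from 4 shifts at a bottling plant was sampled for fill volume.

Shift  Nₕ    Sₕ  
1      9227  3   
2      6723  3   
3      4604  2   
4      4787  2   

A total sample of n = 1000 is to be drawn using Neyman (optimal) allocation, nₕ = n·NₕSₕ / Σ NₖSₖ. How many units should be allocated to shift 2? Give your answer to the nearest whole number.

303

1: NₕSₕ = 9227·3 = 27681
2: NₕSₕ = 6723·3 = 20169
3: NₕSₕ = 4604·2 = 9208
4: NₕSₕ = 4787·2 = 9574
Σ NₕSₕ = 66632.
n_2 = 1000·20169/66632 = 302.692... → 303.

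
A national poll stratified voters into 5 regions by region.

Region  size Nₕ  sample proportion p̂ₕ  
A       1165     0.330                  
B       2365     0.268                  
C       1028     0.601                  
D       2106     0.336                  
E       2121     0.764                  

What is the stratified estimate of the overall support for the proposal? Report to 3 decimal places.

0.451

Wₕ = Nₕ/N with N = 8785: 0.1326, 0.2692, 0.1170, 0.2397, 0.2414.
p̂_st = 0.1326·0.330 + 0.2692·0.268 + 0.1170·0.601 + 0.2397·0.336 + 0.2414·0.764 ≈ 0.45124... → 0.451.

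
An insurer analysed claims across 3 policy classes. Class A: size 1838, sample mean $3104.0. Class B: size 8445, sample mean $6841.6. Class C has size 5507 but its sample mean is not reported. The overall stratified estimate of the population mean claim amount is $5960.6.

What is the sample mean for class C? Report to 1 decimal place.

Σ Nₕx̄ₕ = N·μ, so 5507·x̄_C = 15790·5960.6 − (1838·3104.0 + 8445·6841.6).
= 94117874 − 63482464 = 30635410.
x̄_C = 30635410 / 5507 = 5562.994... → 5563.0.

5563.0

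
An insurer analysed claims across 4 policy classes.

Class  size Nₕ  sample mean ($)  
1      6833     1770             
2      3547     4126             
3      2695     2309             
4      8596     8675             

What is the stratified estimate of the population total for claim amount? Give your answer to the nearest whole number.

107522387

Population total = Σ Nₕ·x̄ₕ (each stratum's size times its mean).
6833·1770 + 3547·4126 + 2695·2309 + 8596·8675 = 12094410 + 14634922 + 6222755 + 74570300 = 107522387.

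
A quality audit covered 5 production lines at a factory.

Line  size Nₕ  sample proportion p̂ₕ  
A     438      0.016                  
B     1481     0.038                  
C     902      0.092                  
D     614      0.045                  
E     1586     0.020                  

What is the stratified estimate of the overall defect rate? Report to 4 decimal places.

0.0410

N = 438 + 1481 + 902 + 614 + 1586 = 5021.
Overall proportion = Σ (Nₕ/N)·p̂ₕ.
Σ Nₕp̂ₕ = 7.008 + 56.278 + 82.984 + 27.63 + 31.72 = 205.62.
205.62 / 5021 = 0.040952... → 0.0410.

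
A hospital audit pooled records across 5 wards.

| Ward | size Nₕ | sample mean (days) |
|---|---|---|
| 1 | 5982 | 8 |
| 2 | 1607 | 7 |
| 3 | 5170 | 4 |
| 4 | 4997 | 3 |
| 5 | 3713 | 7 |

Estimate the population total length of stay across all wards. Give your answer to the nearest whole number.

Estimate total by summing Nₕ·x̄ₕ over strata.
5982·8 + 1607·7 + 5170·4 + 4997·3 + 3713·7 = 47856 + 11249 + 20680 + 14991 + 25991 = 120767.

120767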